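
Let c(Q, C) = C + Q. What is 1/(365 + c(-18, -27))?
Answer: 1/320 ≈ 0.0031250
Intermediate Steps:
1/(365 + c(-18, -27)) = 1/(365 + (-27 - 18)) = 1/(365 - 45) = 1/320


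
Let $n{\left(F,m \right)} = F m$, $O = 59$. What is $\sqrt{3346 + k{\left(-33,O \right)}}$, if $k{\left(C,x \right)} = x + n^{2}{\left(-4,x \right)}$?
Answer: $\sqrt{59101} \approx 243.11$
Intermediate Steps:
$k{\left(C,x \right)} = x + 16 x^{2}$ ($k{\left(C,x \right)} = x + \left(- 4 x\right)^{2} = x + 16 x^{2}$)
$\sqrt{3346 + k{\left(-33,O \right)}} = \sqrt{3346 + 59 \left(1 + 16 \cdot 59\right)} = \sqrt{3346 + 59 \left(1 + 944\right)} = \sqrt{3346 + 59 \cdot 945} = \sqrt{3346 + 55755} = \sqrt{59101}$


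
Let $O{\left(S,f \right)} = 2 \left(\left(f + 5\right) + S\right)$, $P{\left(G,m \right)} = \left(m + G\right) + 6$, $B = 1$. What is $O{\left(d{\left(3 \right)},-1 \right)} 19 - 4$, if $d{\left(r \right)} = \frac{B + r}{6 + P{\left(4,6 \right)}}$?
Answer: $\frac{1704}{11} \approx 154.91$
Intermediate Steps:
$P{\left(G,m \right)} = 6 + G + m$ ($P{\left(G,m \right)} = \left(G + m\right) + 6 = 6 + G + m$)
$d{\left(r \right)} = \frac{1}{22} + \frac{r}{22}$ ($d{\left(r \right)} = \frac{1 + r}{6 + \left(6 + 4 + 6\right)} = \frac{1 + r}{6 + 16} = \frac{1 + r}{22} = \left(1 + r\right) \frac{1}{22} = \frac{1}{22} + \frac{r}{22}$)
$O{\left(S,f \right)} = 10 + 2 S + 2 f$ ($O{\left(S,f \right)} = 2 \left(\left(5 + f\right) + S\right) = 2 \left(5 + S + f\right) = 10 + 2 S + 2 f$)
$O{\left(d{\left(3 \right)},-1 \right)} 19 - 4 = \left(10 + 2 \left(\frac{1}{22} + \frac{1}{22} \cdot 3\right) + 2 \left(-1\right)\right) 19 - 4 = \left(10 + 2 \left(\frac{1}{22} + \frac{3}{22}\right) - 2\right) 19 - 4 = \left(10 + 2 \cdot \frac{2}{11} - 2\right) 19 - 4 = \left(10 + \frac{4}{11} - 2\right) 19 - 4 = \frac{92}{11} \cdot 19 - 4 = \frac{1748}{11} - 4 = \frac{1704}{11}$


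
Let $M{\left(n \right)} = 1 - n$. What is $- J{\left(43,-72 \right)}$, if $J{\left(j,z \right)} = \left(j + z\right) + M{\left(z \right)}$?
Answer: $-44$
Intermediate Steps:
$J{\left(j,z \right)} = 1 + j$ ($J{\left(j,z \right)} = \left(j + z\right) - \left(-1 + z\right) = 1 + j$)
$- J{\left(43,-72 \right)} = - (1 + 43) = \left(-1\right) 44 = -44$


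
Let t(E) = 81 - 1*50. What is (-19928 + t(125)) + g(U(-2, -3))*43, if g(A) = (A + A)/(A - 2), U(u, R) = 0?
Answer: -19897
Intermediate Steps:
t(E) = 31 (t(E) = 81 - 50 = 31)
g(A) = 2*A/(-2 + A) (g(A) = (2*A)/(-2 + A) = 2*A/(-2 + A))
(-19928 + t(125)) + g(U(-2, -3))*43 = (-19928 + 31) + (2*0/(-2 + 0))*43 = -19897 + (2*0/(-2))*43 = -19897 + (2*0*(-1/2))*43 = -19897 + 0*43 = -19897 + 0 = -19897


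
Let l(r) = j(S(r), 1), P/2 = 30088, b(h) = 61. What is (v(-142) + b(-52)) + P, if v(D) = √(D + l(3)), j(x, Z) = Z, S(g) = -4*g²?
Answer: 60237 + I*√141 ≈ 60237.0 + 11.874*I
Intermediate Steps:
P = 60176 (P = 2*30088 = 60176)
l(r) = 1
v(D) = √(1 + D) (v(D) = √(D + 1) = √(1 + D))
(v(-142) + b(-52)) + P = (√(1 - 142) + 61) + 60176 = (√(-141) + 61) + 60176 = (I*√141 + 61) + 60176 = (61 + I*√141) + 60176 = 60237 + I*√141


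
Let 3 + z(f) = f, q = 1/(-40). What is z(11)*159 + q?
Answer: 50879/40 ≈ 1272.0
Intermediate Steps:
q = -1/40 ≈ -0.025000
z(f) = -3 + f
z(11)*159 + q = (-3 + 11)*159 - 1/40 = 8*159 - 1/40 = 1272 - 1/40 = 50879/40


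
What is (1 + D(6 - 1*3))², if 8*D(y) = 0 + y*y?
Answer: 289/64 ≈ 4.5156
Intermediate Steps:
D(y) = y²/8 (D(y) = (0 + y*y)/8 = (0 + y²)/8 = y²/8)
(1 + D(6 - 1*3))² = (1 + (6 - 1*3)²/8)² = (1 + (6 - 3)²/8)² = (1 + (⅛)*3²)² = (1 + (⅛)*9)² = (1 + 9/8)² = (17/8)² = 289/64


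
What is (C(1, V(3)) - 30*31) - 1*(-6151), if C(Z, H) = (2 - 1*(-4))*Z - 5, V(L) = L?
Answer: 5222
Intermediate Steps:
C(Z, H) = -5 + 6*Z (C(Z, H) = (2 + 4)*Z - 5 = 6*Z - 5 = -5 + 6*Z)
(C(1, V(3)) - 30*31) - 1*(-6151) = ((-5 + 6*1) - 30*31) - 1*(-6151) = ((-5 + 6) - 930) + 6151 = (1 - 930) + 6151 = -929 + 6151 = 5222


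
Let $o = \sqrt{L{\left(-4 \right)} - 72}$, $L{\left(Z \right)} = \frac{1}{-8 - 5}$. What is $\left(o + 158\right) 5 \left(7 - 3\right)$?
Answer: $3160 + \frac{20 i \sqrt{12181}}{13} \approx 3160.0 + 169.8 i$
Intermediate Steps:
$L{\left(Z \right)} = - \frac{1}{13}$ ($L{\left(Z \right)} = \frac{1}{-13} = - \frac{1}{13}$)
$o = \frac{i \sqrt{12181}}{13}$ ($o = \sqrt{- \frac{1}{13} - 72} = \sqrt{- \frac{937}{13}} = \frac{i \sqrt{12181}}{13} \approx 8.4898 i$)
$\left(o + 158\right) 5 \left(7 - 3\right) = \left(\frac{i \sqrt{12181}}{13} + 158\right) 5 \left(7 - 3\right) = \left(158 + \frac{i \sqrt{12181}}{13}\right) 5 \cdot 4 = \left(158 + \frac{i \sqrt{12181}}{13}\right) 20 = 3160 + \frac{20 i \sqrt{12181}}{13}$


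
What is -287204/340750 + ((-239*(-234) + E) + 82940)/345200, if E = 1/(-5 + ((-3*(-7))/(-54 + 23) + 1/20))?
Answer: -1808149542707/4104002541000 ≈ -0.44058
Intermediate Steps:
E = -620/3489 (E = 1/(-5 + (21/(-31) + 1*(1/20))) = 1/(-5 + (21*(-1/31) + 1/20)) = 1/(-5 + (-21/31 + 1/20)) = 1/(-5 - 389/620) = 1/(-3489/620) = -620/3489 ≈ -0.17770)
-287204/340750 + ((-239*(-234) + E) + 82940)/345200 = -287204/340750 + ((-239*(-234) - 620/3489) + 82940)/345200 = -287204*1/340750 + ((55926 - 620/3489) + 82940)*(1/345200) = -143602/170375 + (195125194/3489 + 82940)*(1/345200) = -143602/170375 + (484502854/3489)*(1/345200) = -143602/170375 + 242251427/602201400 = -1808149542707/4104002541000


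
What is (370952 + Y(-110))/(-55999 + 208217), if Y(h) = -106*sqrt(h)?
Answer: 185476/76109 - 53*I*sqrt(110)/76109 ≈ 2.437 - 0.0073036*I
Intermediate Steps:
(370952 + Y(-110))/(-55999 + 208217) = (370952 - 106*I*sqrt(110))/(-55999 + 208217) = (370952 - 106*I*sqrt(110))/152218 = (370952 - 106*I*sqrt(110))*(1/152218) = 185476/76109 - 53*I*sqrt(110)/76109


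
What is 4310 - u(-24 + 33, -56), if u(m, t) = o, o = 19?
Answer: 4291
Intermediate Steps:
u(m, t) = 19
4310 - u(-24 + 33, -56) = 4310 - 1*19 = 4310 - 19 = 4291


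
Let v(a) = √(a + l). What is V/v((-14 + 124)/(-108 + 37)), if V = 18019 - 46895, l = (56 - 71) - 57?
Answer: 14438*I*√370762/2611 ≈ 3367.0*I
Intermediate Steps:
l = -72 (l = -15 - 57 = -72)
V = -28876
v(a) = √(-72 + a) (v(a) = √(a - 72) = √(-72 + a))
V/v((-14 + 124)/(-108 + 37)) = -28876/√(-72 + (-14 + 124)/(-108 + 37)) = -28876/√(-72 + 110/(-71)) = -28876/√(-72 + 110*(-1/71)) = -28876/√(-72 - 110/71) = -28876*(-I*√370762/5222) = -(-14438)*I*√370762/2611 = 14438*I*√370762/2611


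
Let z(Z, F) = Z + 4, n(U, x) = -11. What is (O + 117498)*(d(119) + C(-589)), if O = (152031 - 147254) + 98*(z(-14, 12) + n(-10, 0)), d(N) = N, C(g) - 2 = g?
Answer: -56261556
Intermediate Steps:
z(Z, F) = 4 + Z
C(g) = 2 + g
O = 2719 (O = (152031 - 147254) + 98*((4 - 14) - 11) = 4777 + 98*(-10 - 11) = 4777 + 98*(-21) = 4777 - 2058 = 2719)
(O + 117498)*(d(119) + C(-589)) = (2719 + 117498)*(119 + (2 - 589)) = 120217*(119 - 587) = 120217*(-468) = -56261556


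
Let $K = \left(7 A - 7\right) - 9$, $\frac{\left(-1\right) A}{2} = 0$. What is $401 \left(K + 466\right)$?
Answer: $180450$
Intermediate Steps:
$A = 0$ ($A = \left(-2\right) 0 = 0$)
$K = -16$ ($K = \left(7 \cdot 0 - 7\right) - 9 = \left(0 - 7\right) - 9 = -7 - 9 = -16$)
$401 \left(K + 466\right) = 401 \left(-16 + 466\right) = 401 \cdot 450 = 180450$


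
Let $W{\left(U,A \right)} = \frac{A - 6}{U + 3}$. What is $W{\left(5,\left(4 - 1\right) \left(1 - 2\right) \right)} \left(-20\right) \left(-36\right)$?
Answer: $-810$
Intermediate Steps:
$W{\left(U,A \right)} = \frac{-6 + A}{3 + U}$
$W{\left(5,\left(4 - 1\right) \left(1 - 2\right) \right)} \left(-20\right) \left(-36\right) = \frac{-6 + \left(4 - 1\right) \left(1 - 2\right)}{3 + 5} \left(-20\right) \left(-36\right) = \frac{-6 + 3 \left(-1\right)}{8} \left(-20\right) \left(-36\right) = \frac{-6 - 3}{8} \left(-20\right) \left(-36\right) = \frac{1}{8} \left(-9\right) \left(-20\right) \left(-36\right) = \left(- \frac{9}{8}\right) \left(-20\right) \left(-36\right) = \frac{45}{2} \left(-36\right) = -810$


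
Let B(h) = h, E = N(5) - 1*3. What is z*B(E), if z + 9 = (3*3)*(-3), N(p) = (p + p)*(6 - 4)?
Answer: -612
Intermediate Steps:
N(p) = 4*p (N(p) = (2*p)*2 = 4*p)
z = -36 (z = -9 + (3*3)*(-3) = -9 + 9*(-3) = -9 - 27 = -36)
E = 17 (E = 4*5 - 1*3 = 20 - 3 = 17)
z*B(E) = -36*17 = -612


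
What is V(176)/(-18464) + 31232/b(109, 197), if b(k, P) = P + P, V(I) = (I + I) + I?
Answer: 18014363/227338 ≈ 79.240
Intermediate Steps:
V(I) = 3*I (V(I) = 2*I + I = 3*I)
b(k, P) = 2*P
V(176)/(-18464) + 31232/b(109, 197) = (3*176)/(-18464) + 31232/((2*197)) = 528*(-1/18464) + 31232/394 = -33/1154 + 31232*(1/394) = -33/1154 + 15616/197 = 18014363/227338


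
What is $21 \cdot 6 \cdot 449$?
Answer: $56574$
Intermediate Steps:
$21 \cdot 6 \cdot 449 = 126 \cdot 449 = 56574$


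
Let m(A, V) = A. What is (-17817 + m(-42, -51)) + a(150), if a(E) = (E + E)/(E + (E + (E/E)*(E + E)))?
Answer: -35717/2 ≈ -17859.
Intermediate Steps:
a(E) = ½ (a(E) = (2*E)/(E + (E + 1*(2*E))) = (2*E)/(E + (E + 2*E)) = (2*E)/(E + 3*E) = (2*E)/((4*E)) = (2*E)*(1/(4*E)) = ½)
(-17817 + m(-42, -51)) + a(150) = (-17817 - 42) + ½ = -17859 + ½ = -35717/2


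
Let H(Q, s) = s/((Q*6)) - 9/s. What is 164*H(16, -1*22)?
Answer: 3895/132 ≈ 29.508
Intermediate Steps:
H(Q, s) = -9/s + s/(6*Q) (H(Q, s) = s/((6*Q)) - 9/s = s*(1/(6*Q)) - 9/s = s/(6*Q) - 9/s = -9/s + s/(6*Q))
164*H(16, -1*22) = 164*(-9/((-1*22)) + (⅙)*(-1*22)/16) = 164*(-9/(-22) + (⅙)*(-22)*(1/16)) = 164*(-9*(-1/22) - 11/48) = 164*(9/22 - 11/48) = 164*(95/528) = 3895/132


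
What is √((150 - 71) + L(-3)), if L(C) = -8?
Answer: √71 ≈ 8.4261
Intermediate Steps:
√((150 - 71) + L(-3)) = √((150 - 71) - 8) = √(79 - 8) = √71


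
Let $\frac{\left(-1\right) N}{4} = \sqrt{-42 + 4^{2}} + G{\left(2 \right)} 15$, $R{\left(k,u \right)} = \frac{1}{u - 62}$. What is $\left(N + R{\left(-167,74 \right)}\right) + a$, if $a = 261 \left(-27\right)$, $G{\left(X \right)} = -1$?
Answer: $- \frac{83843}{12} - 4 i \sqrt{26} \approx -6986.9 - 20.396 i$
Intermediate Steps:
$R{\left(k,u \right)} = \frac{1}{-62 + u}$
$a = -7047$
$N = 60 - 4 i \sqrt{26}$ ($N = - 4 \left(\sqrt{-42 + 4^{2}} - 15\right) = - 4 \left(\sqrt{-42 + 16} - 15\right) = - 4 \left(\sqrt{-26} - 15\right) = - 4 \left(i \sqrt{26} - 15\right) = - 4 \left(-15 + i \sqrt{26}\right) = 60 - 4 i \sqrt{26} \approx 60.0 - 20.396 i$)
$\left(N + R{\left(-167,74 \right)}\right) + a = \left(\left(60 - 4 i \sqrt{26}\right) + \frac{1}{-62 + 74}\right) - 7047 = \left(\left(60 - 4 i \sqrt{26}\right) + \frac{1}{12}\right) - 7047 = \left(\frac{721}{12} - 4 i \sqrt{26}\right) - 7047 = - \frac{83843}{12} - 4 i \sqrt{26}$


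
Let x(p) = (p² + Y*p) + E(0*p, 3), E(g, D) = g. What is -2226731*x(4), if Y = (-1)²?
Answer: -44534620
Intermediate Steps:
Y = 1
x(p) = p + p² (x(p) = (p² + 1*p) + 0*p = (p² + p) + 0 = (p + p²) + 0 = p + p²)
-2226731*x(4) = -8906924*(1 + 4) = -8906924*5 = -2226731*20 = -44534620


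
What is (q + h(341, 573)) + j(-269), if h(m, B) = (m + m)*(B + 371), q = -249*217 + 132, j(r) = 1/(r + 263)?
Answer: 3539441/6 ≈ 5.8991e+5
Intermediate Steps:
j(r) = 1/(263 + r)
q = -53901 (q = -54033 + 132 = -53901)
h(m, B) = 2*m*(371 + B) (h(m, B) = (2*m)*(371 + B) = 2*m*(371 + B))
(q + h(341, 573)) + j(-269) = (-53901 + 2*341*(371 + 573)) + 1/(263 - 269) = (-53901 + 2*341*944) + 1/(-6) = (-53901 + 643808) - ⅙ = 589907 - ⅙ = 3539441/6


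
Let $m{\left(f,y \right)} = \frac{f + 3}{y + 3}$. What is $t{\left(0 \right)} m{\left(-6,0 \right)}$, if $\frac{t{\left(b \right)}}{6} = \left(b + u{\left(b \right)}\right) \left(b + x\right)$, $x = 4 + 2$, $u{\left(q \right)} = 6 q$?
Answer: $0$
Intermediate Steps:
$m{\left(f,y \right)} = \frac{3 + f}{3 + y}$
$x = 6$
$t{\left(b \right)} = 42 b \left(6 + b\right)$ ($t{\left(b \right)} = 6 \left(b + 6 b\right) \left(b + 6\right) = 6 \cdot 7 b \left(6 + b\right) = 42 b \left(6 + b\right)$)
$t{\left(0 \right)} m{\left(-6,0 \right)} = 42 \cdot 0 \left(6 + 0\right) \frac{3 - 6}{3 + 0} = 42 \cdot 0 \cdot 6 \cdot \frac{1}{3} \left(-3\right) = 0 \cdot \frac{1}{3} \left(-3\right) = 0 \left(-1\right) = 0$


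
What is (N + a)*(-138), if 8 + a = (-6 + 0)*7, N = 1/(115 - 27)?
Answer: 303531/44 ≈ 6898.4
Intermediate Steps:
N = 1/88 ≈ 0.011364
a = -50 (a = -8 + (-6 + 0)*7 = -8 - 6*7 = -8 - 42 = -50)
(N + a)*(-138) = (1/88 - 50)*(-138) = -4399/88*(-138) = 303531/44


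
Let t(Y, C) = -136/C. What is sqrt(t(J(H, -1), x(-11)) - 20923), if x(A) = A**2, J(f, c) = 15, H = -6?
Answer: I*sqrt(2531819)/11 ≈ 144.65*I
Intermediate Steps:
sqrt(t(J(H, -1), x(-11)) - 20923) = sqrt(-136/((-11)**2) - 20923) = sqrt(-136/121 - 20923) = sqrt(-2531819/121) = I*sqrt(2531819)/11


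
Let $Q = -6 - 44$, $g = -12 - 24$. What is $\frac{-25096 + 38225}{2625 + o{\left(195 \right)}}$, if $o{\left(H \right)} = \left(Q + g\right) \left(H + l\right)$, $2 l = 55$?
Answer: $- \frac{13129}{16510} \approx -0.79521$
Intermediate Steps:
$l = \frac{55}{2}$ ($l = \frac{1}{2} \cdot 55 = \frac{55}{2} \approx 27.5$)
$g = -36$
$Q = -50$ ($Q = -6 - 44 = -50$)
$o{\left(H \right)} = -2365 - 86 H$ ($o{\left(H \right)} = \left(-50 - 36\right) \left(H + \frac{55}{2}\right) = - 86 \left(\frac{55}{2} + H\right) = -2365 - 86 H$)
$\frac{-25096 + 38225}{2625 + o{\left(195 \right)}} = \frac{-25096 + 38225}{2625 - 19135} = \frac{13129}{2625 - 19135} = \frac{13129}{-16510} = 13129 \left(- \frac{1}{16510}\right) = - \frac{13129}{16510}$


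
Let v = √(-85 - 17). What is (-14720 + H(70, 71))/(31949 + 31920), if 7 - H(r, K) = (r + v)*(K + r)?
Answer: -1891/4913 - 141*I*√102/63869 ≈ -0.3849 - 0.022296*I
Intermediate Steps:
v = I*√102 (v = √(-102) = I*√102 ≈ 10.1*I)
H(r, K) = 7 - (K + r)*(r + I*√102) (H(r, K) = 7 - (r + I*√102)*(K + r) = 7 - (K + r)*(r + I*√102))
(-14720 + H(70, 71))/(31949 + 31920) = (-14720 + (7 - 1*70² - 1*71*70 - 1*I*71*√102 - 1*I*70*√102))/(31949 + 31920) = (-14720 + (7 - 1*4900 - 4970 - 71*I*√102 - 70*I*√102))/63869 = (-14720 + (7 - 4900 - 4970 - 71*I*√102 - 70*I*√102))*(1/63869) = (-14720 + (-9863 - 141*I*√102))*(1/63869) = (-24583 - 141*I*√102)*(1/63869) = -1891/4913 - 141*I*√102/63869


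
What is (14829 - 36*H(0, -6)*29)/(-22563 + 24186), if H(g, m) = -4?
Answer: 6335/541 ≈ 11.710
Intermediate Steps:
(14829 - 36*H(0, -6)*29)/(-22563 + 24186) = (14829 - 36*(-4)*29)/(-22563 + 24186) = (14829 + 144*29)/1623 = (14829 + 4176)*(1/1623) = 19005*(1/1623) = 6335/541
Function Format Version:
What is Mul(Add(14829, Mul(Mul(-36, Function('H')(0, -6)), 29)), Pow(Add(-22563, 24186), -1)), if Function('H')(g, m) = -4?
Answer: Rational(6335, 541) ≈ 11.710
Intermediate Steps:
Mul(Add(14829, Mul(Mul(-36, Function('H')(0, -6)), 29)), Pow(Add(-22563, 24186), -1)) = Mul(Add(14829, Mul(Mul(-36, -4), 29)), Pow(Add(-22563, 24186), -1)) = Mul(Add(14829, Mul(144, 29)), Pow(1623, -1)) = Mul(Add(14829, 4176), Rational(1, 1623)) = Mul(19005, Rational(1, 1623)) = Rational(6335, 541)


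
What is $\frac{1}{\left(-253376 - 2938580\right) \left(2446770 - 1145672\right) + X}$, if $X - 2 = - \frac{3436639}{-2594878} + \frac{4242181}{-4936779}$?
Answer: $- \frac{12810339217962}{53201948130383701516879069} \approx -2.4079 \cdot 10^{-13}$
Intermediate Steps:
$X = \frac{31578663532787}{12810339217962}$ ($X = 2 + \left(- \frac{3436639}{-2594878} + \frac{4242181}{-4936779}\right) = 2 + \left(\left(-3436639\right) \left(- \frac{1}{2594878}\right) + 4242181 \left(- \frac{1}{4936779}\right)\right) = 2 + \left(\frac{3436639}{2594878} - \frac{4242181}{4936779}\right) = 2 + \frac{5957985096863}{12810339217962} = \frac{31578663532787}{12810339217962} \approx 2.4651$)
$\frac{1}{\left(-253376 - 2938580\right) \left(2446770 - 1145672\right) + X} = \frac{1}{\left(-253376 - 2938580\right) \left(2446770 - 1145672\right) + \frac{31578663532787}{12810339217962}} = \frac{1}{\left(-3191956\right) 1301098 + \frac{31578663532787}{12810339217962}} = \frac{1}{-4153047567688 + \frac{31578663532787}{12810339217962}} = \frac{1}{- \frac{53201948130383701516879069}{12810339217962}} = - \frac{12810339217962}{53201948130383701516879069}$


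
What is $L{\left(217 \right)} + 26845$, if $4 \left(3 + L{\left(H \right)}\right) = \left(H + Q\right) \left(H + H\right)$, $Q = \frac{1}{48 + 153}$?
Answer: $\frac{10127795}{201} \approx 50387.0$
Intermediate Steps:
$Q = \frac{1}{201} \approx 0.0049751$
$L{\left(H \right)} = -3 + \frac{H \left(\frac{1}{201} + H\right)}{2}$ ($L{\left(H \right)} = -3 + \frac{\left(H + \frac{1}{201}\right) \left(H + H\right)}{4} = -3 + \frac{\left(\frac{1}{201} + H\right) 2 H}{4} = -3 + \frac{2 H \left(\frac{1}{201} + H\right)}{4} = -3 + \frac{H \left(\frac{1}{201} + H\right)}{2}$)
$L{\left(217 \right)} + 26845 = \left(-3 + \frac{217^{2}}{2} + \frac{1}{402} \cdot 217\right) + 26845 = \left(-3 + \frac{1}{2} \cdot 47089 + \frac{217}{402}\right) + 26845 = \left(-3 + \frac{47089}{2} + \frac{217}{402}\right) + 26845 = \frac{4731950}{201} + 26845 = \frac{10127795}{201}$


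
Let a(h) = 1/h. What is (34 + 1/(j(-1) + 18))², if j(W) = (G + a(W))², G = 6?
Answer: 2140369/1849 ≈ 1157.6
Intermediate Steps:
j(W) = (6 + 1/W)²
(34 + 1/(j(-1) + 18))² = (34 + 1/((1 + 6*(-1))²/(-1)² + 18))² = (34 + 1/(1*(1 - 6)² + 18))² = (34 + 1/(1*(-5)² + 18))² = (34 + 1/(1*25 + 18))² = (34 + 1/(25 + 18))² = (34 + 1/43)² = (1463/43)² = 2140369/1849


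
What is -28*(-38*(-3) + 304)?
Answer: -11704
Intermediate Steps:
-28*(-38*(-3) + 304) = -28*(114 + 304) = -28*418 = -11704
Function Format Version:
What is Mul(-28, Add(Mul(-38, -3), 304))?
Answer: -11704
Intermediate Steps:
Mul(-28, Add(Mul(-38, -3), 304)) = Mul(-28, Add(114, 304)) = Mul(-28, 418) = -11704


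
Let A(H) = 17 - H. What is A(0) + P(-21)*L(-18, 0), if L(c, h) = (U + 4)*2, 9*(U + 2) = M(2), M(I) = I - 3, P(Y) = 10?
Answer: 493/9 ≈ 54.778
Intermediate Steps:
M(I) = -3 + I
U = -19/9 (U = -2 + (-3 + 2)/9 = -2 + (⅑)*(-1) = -2 - ⅑ = -19/9 ≈ -2.1111)
L(c, h) = 34/9 (L(c, h) = (-19/9 + 4)*2 = (17/9)*2 = 34/9)
A(0) + P(-21)*L(-18, 0) = (17 - 1*0) + 10*(34/9) = (17 + 0) + 340/9 = 17 + 340/9 = 493/9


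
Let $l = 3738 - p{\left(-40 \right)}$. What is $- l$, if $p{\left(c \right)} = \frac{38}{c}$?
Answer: $- \frac{74779}{20} \approx -3738.9$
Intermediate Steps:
$l = \frac{74779}{20}$ ($l = 3738 - \frac{38}{-40} = 3738 - 38 \left(- \frac{1}{40}\right) = 3738 - - \frac{19}{20} = 3738 + \frac{19}{20} = \frac{74779}{20} \approx 3738.9$)
$- l = \left(-1\right) \frac{74779}{20} = - \frac{74779}{20}$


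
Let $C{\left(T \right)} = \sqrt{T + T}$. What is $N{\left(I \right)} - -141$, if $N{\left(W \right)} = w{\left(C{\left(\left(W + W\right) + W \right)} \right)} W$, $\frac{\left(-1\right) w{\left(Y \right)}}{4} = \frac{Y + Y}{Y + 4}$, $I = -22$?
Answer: $\frac{11025}{37} + \frac{352 i \sqrt{33}}{37} \approx 297.97 + 54.651 i$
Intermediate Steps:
$C{\left(T \right)} = \sqrt{2} \sqrt{T}$ ($C{\left(T \right)} = \sqrt{2 T} = \sqrt{2} \sqrt{T}$)
$w{\left(Y \right)} = - \frac{8 Y}{4 + Y}$ ($w{\left(Y \right)} = - 4 \frac{Y + Y}{Y + 4} = - 4 \frac{2 Y}{4 + Y} = - \frac{8 Y}{4 + Y}$)
$N{\left(W \right)} = - \frac{8 \sqrt{6} W^{\frac{3}{2}}}{4 + \sqrt{6} \sqrt{W}}$ ($N{\left(W \right)} = - \frac{8 \sqrt{2} \sqrt{\left(W + W\right) + W}}{4 + \sqrt{2} \sqrt{\left(W + W\right) + W}} W = - \frac{8 \sqrt{2} \sqrt{2 W + W}}{4 + \sqrt{2} \sqrt{2 W + W}} W = - \frac{8 \sqrt{2} \sqrt{3 W}}{4 + \sqrt{2} \sqrt{3 W}} W = - \frac{8 \sqrt{2} \sqrt{3} \sqrt{W}}{4 + \sqrt{2} \sqrt{3} \sqrt{W}} W = - \frac{8 \sqrt{6} \sqrt{W}}{4 + \sqrt{6} \sqrt{W}} W = - \frac{8 \sqrt{6} W^{\frac{3}{2}}}{4 + \sqrt{6} \sqrt{W}}$)
$N{\left(I \right)} - -141 = - \frac{8 \sqrt{6} \left(-22\right)^{\frac{3}{2}}}{4 + \sqrt{6} \sqrt{-22}} - -141 = - \frac{8 \sqrt{6} \left(- 22 i \sqrt{22}\right)}{4 + \sqrt{6} i \sqrt{22}} + 141 = - \frac{8 \sqrt{6} \left(- 22 i \sqrt{22}\right)}{4 + 2 i \sqrt{33}} + 141 = \frac{352 i \sqrt{33}}{4 + 2 i \sqrt{33}} + 141 = 141 + \frac{352 i \sqrt{33}}{4 + 2 i \sqrt{33}}$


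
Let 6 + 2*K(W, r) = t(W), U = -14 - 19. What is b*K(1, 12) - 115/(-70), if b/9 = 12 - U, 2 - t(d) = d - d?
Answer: -11317/14 ≈ -808.36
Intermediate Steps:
U = -33
t(d) = 2 (t(d) = 2 - (d - d) = 2 - 1*0 = 2 + 0 = 2)
b = 405 (b = 9*(12 - 1*(-33)) = 9*(12 + 33) = 9*45 = 405)
K(W, r) = -2 (K(W, r) = -3 + (½)*2 = -3 + 1 = -2)
b*K(1, 12) - 115/(-70) = 405*(-2) - 115/(-70) = -810 - 115*(-1/70) = -810 + 23/14 = -11317/14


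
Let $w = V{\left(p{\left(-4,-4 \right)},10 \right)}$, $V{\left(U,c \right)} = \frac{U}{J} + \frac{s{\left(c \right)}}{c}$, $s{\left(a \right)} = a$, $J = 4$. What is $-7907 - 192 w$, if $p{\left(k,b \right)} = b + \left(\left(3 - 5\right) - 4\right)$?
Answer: $-7619$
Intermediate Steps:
$p{\left(k,b \right)} = -6 + b$ ($p{\left(k,b \right)} = b - 6 = -6 + b$)
$V{\left(U,c \right)} = 1 + \frac{U}{4}$ ($V{\left(U,c \right)} = \frac{U}{4} + \frac{c}{c} = U \frac{1}{4} + 1 = \frac{U}{4} + 1 = 1 + \frac{U}{4}$)
$w = - \frac{3}{2}$ ($w = 1 + \frac{-6 - 4}{4} = 1 + \frac{1}{4} \left(-10\right) = 1 - \frac{5}{2} = - \frac{3}{2} \approx -1.5$)
$-7907 - 192 w = -7907 - 192 \left(- \frac{3}{2}\right) = -7907 - -288 = -7907 + 288 = -7619$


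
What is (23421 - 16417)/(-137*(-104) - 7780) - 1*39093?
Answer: -63211630/1617 ≈ -39092.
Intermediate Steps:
(23421 - 16417)/(-137*(-104) - 7780) - 1*39093 = 7004/(14248 - 7780) - 39093 = 7004/6468 - 39093 = 7004*(1/6468) - 39093 = 1751/1617 - 39093 = -63211630/1617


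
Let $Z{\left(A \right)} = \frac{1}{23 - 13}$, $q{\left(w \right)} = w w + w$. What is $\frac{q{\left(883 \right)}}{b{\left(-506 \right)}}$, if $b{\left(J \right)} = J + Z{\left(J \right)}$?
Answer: $- \frac{7805720}{5059} \approx -1542.9$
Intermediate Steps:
$q{\left(w \right)} = w + w^{2}$ ($q{\left(w \right)} = w^{2} + w = w + w^{2}$)
$Z{\left(A \right)} = \frac{1}{10}$
$b{\left(J \right)} = \frac{1}{10} + J$ ($b{\left(J \right)} = J + \frac{1}{10} = \frac{1}{10} + J$)
$\frac{q{\left(883 \right)}}{b{\left(-506 \right)}} = \frac{883 \left(1 + 883\right)}{\frac{1}{10} - 506} = \frac{883 \cdot 884}{- \frac{5059}{10}} = 780572 \left(- \frac{10}{5059}\right) = - \frac{7805720}{5059}$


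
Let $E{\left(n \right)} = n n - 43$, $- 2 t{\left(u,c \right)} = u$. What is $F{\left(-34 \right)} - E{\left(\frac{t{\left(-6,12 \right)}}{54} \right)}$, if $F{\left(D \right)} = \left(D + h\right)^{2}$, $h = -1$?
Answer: $\frac{410831}{324} \approx 1268.0$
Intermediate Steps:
$t{\left(u,c \right)} = - \frac{u}{2}$
$E{\left(n \right)} = -43 + n^{2}$ ($E{\left(n \right)} = n^{2} - 43 = -43 + n^{2}$)
$F{\left(D \right)} = \left(-1 + D\right)^{2}$ ($F{\left(D \right)} = \left(D - 1\right)^{2} = \left(-1 + D\right)^{2}$)
$F{\left(-34 \right)} - E{\left(\frac{t{\left(-6,12 \right)}}{54} \right)} = \left(-1 - 34\right)^{2} - \left(-43 + \left(\frac{\left(- \frac{1}{2}\right) \left(-6\right)}{54}\right)^{2}\right) = \left(-35\right)^{2} - \left(-43 + \left(3 \cdot \frac{1}{54}\right)^{2}\right) = 1225 - \left(-43 + \left(\frac{1}{18}\right)^{2}\right) = 1225 - \left(-43 + \frac{1}{324}\right) = 1225 - - \frac{13931}{324} = 1225 + \frac{13931}{324} = \frac{410831}{324}$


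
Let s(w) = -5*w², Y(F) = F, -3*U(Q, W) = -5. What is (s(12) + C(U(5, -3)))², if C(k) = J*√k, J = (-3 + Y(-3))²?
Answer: 520560 - 17280*√15 ≈ 4.5364e+5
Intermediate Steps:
U(Q, W) = 5/3 (U(Q, W) = -⅓*(-5) = 5/3)
J = 36 (J = (-3 - 3)² = (-6)² = 36)
C(k) = 36*√k
(s(12) + C(U(5, -3)))² = (-5*12² + 36*√(5/3))² = (-5*144 + 36*(√15/3))² = (-720 + 12*√15)²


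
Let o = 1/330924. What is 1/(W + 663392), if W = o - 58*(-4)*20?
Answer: 330924/221067821569 ≈ 1.4969e-6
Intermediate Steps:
o = 1/330924 ≈ 3.0218e-6
W = 1535487361/330924 (W = 1/330924 - 58*(-4)*20 = 1/330924 - (-232)*20 = 1/330924 - 1*(-4640) = 1/330924 + 4640 = 1535487361/330924 ≈ 4640.0)
1/(W + 663392) = 1/(1535487361/330924 + 663392) = 1/(221067821569/330924) = 330924/221067821569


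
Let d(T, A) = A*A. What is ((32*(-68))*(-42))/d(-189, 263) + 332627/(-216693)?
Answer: -3203470307/14988438117 ≈ -0.21373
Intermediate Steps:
d(T, A) = A²
((32*(-68))*(-42))/d(-189, 263) + 332627/(-216693) = ((32*(-68))*(-42))/(263²) + 332627/(-216693) = -2176*(-42)/69169 + 332627*(-1/216693) = 91392*(1/69169) - 332627/216693 = 91392/69169 - 332627/216693 = -3203470307/14988438117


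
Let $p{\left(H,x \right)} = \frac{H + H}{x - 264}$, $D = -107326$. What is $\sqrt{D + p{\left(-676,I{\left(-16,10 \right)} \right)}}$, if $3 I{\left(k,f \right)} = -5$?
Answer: $\frac{31 i \sqrt{70937782}}{797} \approx 327.6 i$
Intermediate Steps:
$I{\left(k,f \right)} = - \frac{5}{3}$ ($I{\left(k,f \right)} = \frac{1}{3} \left(-5\right) = - \frac{5}{3}$)
$p{\left(H,x \right)} = \frac{2 H}{-264 + x}$
$\sqrt{D + p{\left(-676,I{\left(-16,10 \right)} \right)}} = \sqrt{-107326 + 2 \left(-676\right) \frac{1}{-264 - \frac{5}{3}}} = \sqrt{-107326 + 2 \left(-676\right) \frac{1}{- \frac{797}{3}}} = \sqrt{-107326 + 2 \left(-676\right) \left(- \frac{3}{797}\right)} = \sqrt{-107326 + \frac{4056}{797}} = \sqrt{- \frac{85534766}{797}} = \frac{31 i \sqrt{70937782}}{797}$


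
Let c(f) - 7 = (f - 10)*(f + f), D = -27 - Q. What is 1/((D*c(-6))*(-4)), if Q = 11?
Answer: 1/30248 ≈ 3.3060e-5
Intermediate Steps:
D = -38 (D = -27 - 1*11 = -27 - 11 = -38)
c(f) = 7 + 2*f*(-10 + f) (c(f) = 7 + (f - 10)*(f + f) = 7 + (-10 + f)*(2*f) = 7 + 2*f*(-10 + f))
1/((D*c(-6))*(-4)) = 1/(-38*(7 - 20*(-6) + 2*(-6)²)*(-4)) = 1/(-38*(7 + 120 + 2*36)*(-4)) = 1/(-38*(7 + 120 + 72)*(-4)) = 1/(-38*199*(-4)) = 1/(-7562*(-4)) = 1/30248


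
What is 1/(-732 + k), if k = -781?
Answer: -1/1513 ≈ -0.00066094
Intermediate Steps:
1/(-732 + k) = 1/(-732 - 781) = 1/(-1513) = -1/1513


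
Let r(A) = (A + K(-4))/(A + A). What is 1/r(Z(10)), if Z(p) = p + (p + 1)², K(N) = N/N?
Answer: 131/66 ≈ 1.9848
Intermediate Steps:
K(N) = 1
Z(p) = p + (1 + p)²
r(A) = (1 + A)/(2*A) (r(A) = (A + 1)/(A + A) = (1 + A)/((2*A)) = (1 + A)*(1/(2*A)) = (1 + A)/(2*A))
1/r(Z(10)) = 1/((1 + (10 + (1 + 10)²))/(2*(10 + (1 + 10)²))) = 1/((1 + (10 + 11²))/(2*(10 + 11²))) = 1/((1 + (10 + 121))/(2*(10 + 121))) = 1/((½)*(1 + 131)/131) = 1/((½)*(1/131)*132) = 1/(66/131) = 131/66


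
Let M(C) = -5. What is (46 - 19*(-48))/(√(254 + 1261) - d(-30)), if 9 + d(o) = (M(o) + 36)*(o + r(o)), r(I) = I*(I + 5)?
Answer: -3562323/82963201 - 479*√1515/248889603 ≈ -0.043014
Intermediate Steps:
r(I) = I*(5 + I)
d(o) = -9 + 31*o + 31*o*(5 + o) (d(o) = -9 + (-5 + 36)*(o + o*(5 + o)) = -9 + 31*(o + o*(5 + o)) = -9 + (31*o + 31*o*(5 + o)) = -9 + 31*o + 31*o*(5 + o))
(46 - 19*(-48))/(√(254 + 1261) - d(-30)) = (46 - 19*(-48))/(√(254 + 1261) - (-9 + 31*(-30)² + 186*(-30))) = (46 + 912)/(√1515 - (-9 + 31*900 - 5580)) = 958/(√1515 - (-9 + 27900 - 5580)) = 958/(√1515 - 1*22311) = 958/(√1515 - 22311) = 958/(-22311 + √1515)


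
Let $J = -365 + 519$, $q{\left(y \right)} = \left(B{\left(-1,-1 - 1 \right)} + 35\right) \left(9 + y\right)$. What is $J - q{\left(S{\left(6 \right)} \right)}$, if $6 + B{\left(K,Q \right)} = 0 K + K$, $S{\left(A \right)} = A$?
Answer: $-266$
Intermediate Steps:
$B{\left(K,Q \right)} = -6 + K$ ($B{\left(K,Q \right)} = -6 + \left(0 K + K\right) = -6 + \left(0 + K\right) = -6 + K$)
$q{\left(y \right)} = 252 + 28 y$ ($q{\left(y \right)} = \left(\left(-6 - 1\right) + 35\right) \left(9 + y\right) = \left(-7 + 35\right) \left(9 + y\right) = 28 \left(9 + y\right) = 252 + 28 y$)
$J = 154$
$J - q{\left(S{\left(6 \right)} \right)} = 154 - \left(252 + 28 \cdot 6\right) = 154 - \left(252 + 168\right) = 154 - 420 = -266$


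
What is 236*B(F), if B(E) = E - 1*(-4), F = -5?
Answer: -236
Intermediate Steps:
B(E) = 4 + E (B(E) = E + 4 = 4 + E)
236*B(F) = 236*(4 - 5) = 236*(-1) = -236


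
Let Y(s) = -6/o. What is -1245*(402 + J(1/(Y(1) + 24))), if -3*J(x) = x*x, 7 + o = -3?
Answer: -7571902835/15129 ≈ -5.0049e+5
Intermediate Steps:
o = -10 (o = -7 - 3 = -10)
Y(s) = ⅗ (Y(s) = -6/(-10) = -6*(-⅒) = ⅗)
J(x) = -x²/3 (J(x) = -x*x/3 = -x²/3)
-1245*(402 + J(1/(Y(1) + 24))) = -1245*(402 - 1/(3*(⅗ + 24)²)) = -1245*(402 - (1/(123/5))²/3) = -1245*(402 - (5/123)²/3) = -1245*(402 - ⅓*25/15129) = -1245*(402 - 25/45387) = -1245*18245549/45387 = -7571902835/15129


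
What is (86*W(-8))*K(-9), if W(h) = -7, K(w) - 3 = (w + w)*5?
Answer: 52374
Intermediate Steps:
K(w) = 3 + 10*w (K(w) = 3 + (w + w)*5 = 3 + (2*w)*5 = 3 + 10*w)
(86*W(-8))*K(-9) = (86*(-7))*(3 + 10*(-9)) = -602*(3 - 90) = -602*(-87) = 52374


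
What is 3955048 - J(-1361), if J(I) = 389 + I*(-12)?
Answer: 3938327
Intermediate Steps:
J(I) = 389 - 12*I
3955048 - J(-1361) = 3955048 - (389 - 12*(-1361)) = 3955048 - (389 + 16332) = 3955048 - 1*16721 = 3955048 - 16721 = 3938327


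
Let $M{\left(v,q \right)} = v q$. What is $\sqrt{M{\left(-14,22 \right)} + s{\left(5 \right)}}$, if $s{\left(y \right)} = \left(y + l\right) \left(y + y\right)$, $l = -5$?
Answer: $2 i \sqrt{77} \approx 17.55 i$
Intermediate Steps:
$M{\left(v,q \right)} = q v$
$s{\left(y \right)} = 2 y \left(-5 + y\right)$ ($s{\left(y \right)} = \left(y - 5\right) \left(y + y\right) = \left(-5 + y\right) 2 y = 2 y \left(-5 + y\right)$)
$\sqrt{M{\left(-14,22 \right)} + s{\left(5 \right)}} = \sqrt{22 \left(-14\right) + 2 \cdot 5 \left(-5 + 5\right)} = \sqrt{-308 + 2 \cdot 5 \cdot 0} = \sqrt{-308 + 0} = \sqrt{-308} = 2 i \sqrt{77}$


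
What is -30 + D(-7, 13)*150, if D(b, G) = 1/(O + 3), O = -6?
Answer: -80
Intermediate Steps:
D(b, G) = -⅓ (D(b, G) = 1/(-6 + 3) = 1/(-3) = -⅓)
-30 + D(-7, 13)*150 = -30 - ⅓*150 = -30 - 50 = -80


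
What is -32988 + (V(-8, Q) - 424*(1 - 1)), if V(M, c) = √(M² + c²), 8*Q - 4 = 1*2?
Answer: -32988 + √1033/4 ≈ -32980.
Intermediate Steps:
Q = ¾ (Q = ½ + (1*2)/8 = ½ + (⅛)*2 = ½ + ¼ = ¾ ≈ 0.75000)
-32988 + (V(-8, Q) - 424*(1 - 1)) = -32988 + (√((-8)² + (¾)²) - 424*(1 - 1)) = -32988 + (√(64 + 9/16) - 424*0) = -32988 + (√(1033/16) - 106*0) = -32988 + (√1033/4 + 0) = -32988 + √1033/4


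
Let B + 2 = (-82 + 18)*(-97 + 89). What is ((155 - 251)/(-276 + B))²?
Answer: 256/1521 ≈ 0.16831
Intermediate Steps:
B = 510 (B = -2 + (-82 + 18)*(-97 + 89) = -2 - 64*(-8) = -2 + 512 = 510)
((155 - 251)/(-276 + B))² = ((155 - 251)/(-276 + 510))² = (-96/234)² = (-96*1/234)² = (-16/39)² = 256/1521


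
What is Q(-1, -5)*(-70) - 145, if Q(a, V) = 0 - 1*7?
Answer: 345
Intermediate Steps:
Q(a, V) = -7 (Q(a, V) = 0 - 7 = -7)
Q(-1, -5)*(-70) - 145 = -7*(-70) - 145 = 490 - 145 = 345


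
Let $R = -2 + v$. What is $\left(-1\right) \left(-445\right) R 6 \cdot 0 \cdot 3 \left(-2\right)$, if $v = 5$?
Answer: $0$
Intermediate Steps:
$R = 3$ ($R = -2 + 5 = 3$)
$\left(-1\right) \left(-445\right) R 6 \cdot 0 \cdot 3 \left(-2\right) = \left(-1\right) \left(-445\right) 3 \cdot 6 \cdot 0 \cdot 3 \left(-2\right) = 445 \cdot 3 \cdot 0 \cdot 3 \left(-2\right) = 445 \cdot 3 \cdot 0 \left(-2\right) = 445 \cdot 0 \left(-2\right) = 445 \cdot 0 = 0$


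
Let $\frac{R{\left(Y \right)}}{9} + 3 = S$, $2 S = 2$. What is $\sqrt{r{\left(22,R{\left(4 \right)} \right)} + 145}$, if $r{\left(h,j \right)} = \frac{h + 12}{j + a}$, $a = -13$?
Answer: $\frac{\sqrt{138291}}{31} \approx 11.996$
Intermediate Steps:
$S = 1$ ($S = \frac{1}{2} \cdot 2 = 1$)
$R{\left(Y \right)} = -18$ ($R{\left(Y \right)} = -27 + 9 \cdot 1 = -27 + 9 = -18$)
$r{\left(h,j \right)} = \frac{12 + h}{-13 + j}$ ($r{\left(h,j \right)} = \frac{h + 12}{j - 13} = \frac{12 + h}{-13 + j}$)
$\sqrt{r{\left(22,R{\left(4 \right)} \right)} + 145} = \sqrt{\frac{12 + 22}{-13 - 18} + 145} = \sqrt{\frac{1}{-31} \cdot 34 + 145} = \sqrt{\left(- \frac{1}{31}\right) 34 + 145} = \sqrt{- \frac{34}{31} + 145} = \sqrt{\frac{4461}{31}} = \frac{\sqrt{138291}}{31}$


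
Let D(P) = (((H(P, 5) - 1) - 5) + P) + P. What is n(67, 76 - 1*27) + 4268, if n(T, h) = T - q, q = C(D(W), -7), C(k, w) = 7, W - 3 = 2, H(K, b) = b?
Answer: 4328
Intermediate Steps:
W = 5 (W = 3 + 2 = 5)
D(P) = -1 + 2*P (D(P) = (((5 - 1) - 5) + P) + P = ((4 - 5) + P) + P = (-1 + P) + P = -1 + 2*P)
q = 7
n(T, h) = -7 + T (n(T, h) = T - 1*7 = T - 7 = -7 + T)
n(67, 76 - 1*27) + 4268 = (-7 + 67) + 4268 = 60 + 4268 = 4328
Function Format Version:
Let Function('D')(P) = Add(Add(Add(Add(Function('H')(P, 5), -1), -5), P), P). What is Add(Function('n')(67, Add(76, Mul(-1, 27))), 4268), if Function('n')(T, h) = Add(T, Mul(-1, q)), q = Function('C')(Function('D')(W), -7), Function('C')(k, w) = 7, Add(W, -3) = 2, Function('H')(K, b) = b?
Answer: 4328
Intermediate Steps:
W = 5 (W = Add(3, 2) = 5)
Function('D')(P) = Add(-1, Mul(2, P)) (Function('D')(P) = Add(Add(Add(Add(5, -1), -5), P), P) = Add(Add(Add(4, -5), P), P) = Add(Add(-1, P), P) = Add(-1, Mul(2, P)))
q = 7
Function('n')(T, h) = Add(-7, T) (Function('n')(T, h) = Add(T, Mul(-1, 7)) = Add(T, -7) = Add(-7, T))
Add(Function('n')(67, Add(76, Mul(-1, 27))), 4268) = Add(Add(-7, 67), 4268) = Add(60, 4268) = 4328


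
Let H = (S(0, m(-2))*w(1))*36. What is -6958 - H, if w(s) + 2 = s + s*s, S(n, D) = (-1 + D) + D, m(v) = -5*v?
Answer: -6958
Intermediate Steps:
S(n, D) = -1 + 2*D
w(s) = -2 + s + s**2 (w(s) = -2 + (s + s*s) = -2 + (s + s**2) = -2 + s + s**2)
H = 0 (H = ((-1 + 2*(-5*(-2)))*(-2 + 1 + 1**2))*36 = ((-1 + 2*10)*(-2 + 1 + 1))*36 = ((-1 + 20)*0)*36 = (19*0)*36 = 0*36 = 0)
-6958 - H = -6958 - 1*0 = -6958 + 0 = -6958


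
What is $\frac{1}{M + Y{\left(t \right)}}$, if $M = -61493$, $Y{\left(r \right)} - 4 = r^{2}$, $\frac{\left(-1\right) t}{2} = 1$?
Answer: $- \frac{1}{61485} \approx -1.6264 \cdot 10^{-5}$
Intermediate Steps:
$t = -2$ ($t = \left(-2\right) 1 = -2$)
$Y{\left(r \right)} = 4 + r^{2}$
$\frac{1}{M + Y{\left(t \right)}} = \frac{1}{-61493 + \left(4 + \left(-2\right)^{2}\right)} = \frac{1}{-61493 + \left(4 + 4\right)} = \frac{1}{-61493 + 8} = \frac{1}{-61485} = - \frac{1}{61485}$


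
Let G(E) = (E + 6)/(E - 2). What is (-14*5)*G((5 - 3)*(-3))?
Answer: 0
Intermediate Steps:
G(E) = (6 + E)/(-2 + E)
(-14*5)*G((5 - 3)*(-3)) = (-14*5)*((6 + (5 - 3)*(-3))/(-2 + (5 - 3)*(-3))) = -70*(6 + 2*(-3))/(-2 + 2*(-3)) = -70*(6 - 6)/(-2 - 6) = -70*0/(-8) = -(-35)*0/4 = -70*0 = 0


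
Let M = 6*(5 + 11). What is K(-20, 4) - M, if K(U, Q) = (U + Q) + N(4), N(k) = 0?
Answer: -112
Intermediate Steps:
M = 96 (M = 6*16 = 96)
K(U, Q) = Q + U (K(U, Q) = (U + Q) + 0 = (Q + U) + 0 = Q + U)
K(-20, 4) - M = (4 - 20) - 1*96 = -16 - 96 = -112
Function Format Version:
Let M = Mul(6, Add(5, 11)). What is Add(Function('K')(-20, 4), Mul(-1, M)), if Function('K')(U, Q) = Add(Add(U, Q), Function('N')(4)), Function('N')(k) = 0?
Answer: -112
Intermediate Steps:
M = 96 (M = Mul(6, 16) = 96)
Function('K')(U, Q) = Add(Q, U) (Function('K')(U, Q) = Add(Add(U, Q), 0) = Add(Add(Q, U), 0) = Add(Q, U))
Add(Function('K')(-20, 4), Mul(-1, M)) = Add(Add(4, -20), Mul(-1, 96)) = Add(-16, -96) = -112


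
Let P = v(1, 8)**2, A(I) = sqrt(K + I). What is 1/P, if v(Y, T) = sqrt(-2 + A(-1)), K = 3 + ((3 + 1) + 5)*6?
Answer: 1/26 + sqrt(14)/26 ≈ 0.18237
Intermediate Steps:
K = 57 (K = 3 + (4 + 5)*6 = 3 + 9*6 = 3 + 54 = 57)
A(I) = sqrt(57 + I)
v(Y, T) = sqrt(-2 + 2*sqrt(14)) (v(Y, T) = sqrt(-2 + sqrt(57 - 1)) = sqrt(-2 + sqrt(56)) = sqrt(-2 + 2*sqrt(14)))
P = -2 + 2*sqrt(14) (P = (sqrt(-2 + 2*sqrt(14)))**2 = -2 + 2*sqrt(14) ≈ 5.4833)
1/P = 1/(-2 + 2*sqrt(14))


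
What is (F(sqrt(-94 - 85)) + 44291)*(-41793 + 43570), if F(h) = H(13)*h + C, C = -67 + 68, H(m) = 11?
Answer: 78706884 + 19547*I*sqrt(179) ≈ 7.8707e+7 + 2.6152e+5*I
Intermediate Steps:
C = 1
F(h) = 1 + 11*h (F(h) = 11*h + 1 = 1 + 11*h)
(F(sqrt(-94 - 85)) + 44291)*(-41793 + 43570) = ((1 + 11*sqrt(-94 - 85)) + 44291)*(-41793 + 43570) = ((1 + 11*sqrt(-179)) + 44291)*1777 = ((1 + 11*(I*sqrt(179))) + 44291)*1777 = ((1 + 11*I*sqrt(179)) + 44291)*1777 = (44292 + 11*I*sqrt(179))*1777 = 78706884 + 19547*I*sqrt(179)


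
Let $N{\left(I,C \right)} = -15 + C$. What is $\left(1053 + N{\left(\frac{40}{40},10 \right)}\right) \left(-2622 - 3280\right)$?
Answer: $-6185296$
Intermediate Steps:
$\left(1053 + N{\left(\frac{40}{40},10 \right)}\right) \left(-2622 - 3280\right) = \left(1053 + \left(-15 + 10\right)\right) \left(-2622 - 3280\right) = \left(1053 - 5\right) \left(-5902\right) = 1048 \left(-5902\right) = -6185296$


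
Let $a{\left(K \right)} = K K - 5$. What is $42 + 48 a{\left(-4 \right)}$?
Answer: $570$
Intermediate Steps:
$a{\left(K \right)} = -5 + K^{2}$ ($a{\left(K \right)} = K^{2} - 5 = -5 + K^{2}$)
$42 + 48 a{\left(-4 \right)} = 42 + 48 \left(-5 + \left(-4\right)^{2}\right) = 42 + 48 \left(-5 + 16\right) = 42 + 48 \cdot 11 = 42 + 528 = 570$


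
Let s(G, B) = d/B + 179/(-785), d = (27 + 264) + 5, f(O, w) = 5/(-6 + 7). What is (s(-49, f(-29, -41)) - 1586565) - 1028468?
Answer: -2052754612/785 ≈ -2.6150e+6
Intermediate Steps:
f(O, w) = 5 (f(O, w) = 5/1 = 5*1 = 5)
d = 296 (d = 291 + 5 = 296)
s(G, B) = -179/785 + 296/B (s(G, B) = 296/B + 179/(-785) = 296/B + 179*(-1/785) = 296/B - 179/785 = -179/785 + 296/B)
(s(-49, f(-29, -41)) - 1586565) - 1028468 = ((-179/785 + 296/5) - 1586565) - 1028468 = (46293/785 - 1586565) - 1028468 = -1245407232/785 - 1028468 = -2052754612/785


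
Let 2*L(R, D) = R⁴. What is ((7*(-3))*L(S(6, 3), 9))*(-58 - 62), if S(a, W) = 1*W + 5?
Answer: 5160960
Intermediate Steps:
S(a, W) = 5 + W (S(a, W) = W + 5 = 5 + W)
L(R, D) = R⁴/2
((7*(-3))*L(S(6, 3), 9))*(-58 - 62) = ((7*(-3))*((5 + 3)⁴/2))*(-58 - 62) = -21*8⁴/2*(-120) = -21*4096/2*(-120) = -21*2048*(-120) = -43008*(-120) = 5160960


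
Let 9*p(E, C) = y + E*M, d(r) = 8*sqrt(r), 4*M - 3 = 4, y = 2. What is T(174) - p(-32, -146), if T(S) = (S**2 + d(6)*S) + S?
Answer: 30456 + 1392*sqrt(6) ≈ 33866.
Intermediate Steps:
M = 7/4 (M = 3/4 + (1/4)*4 = 3/4 + 1 = 7/4 ≈ 1.7500)
T(S) = S + S**2 + 8*S*sqrt(6) (T(S) = (S**2 + (8*sqrt(6))*S) + S = (S**2 + 8*S*sqrt(6)) + S = S + S**2 + 8*S*sqrt(6))
p(E, C) = 2/9 + 7*E/36 (p(E, C) = (2 + E*(7/4))/9 = (2 + 7*E/4)/9 = 2/9 + 7*E/36)
T(174) - p(-32, -146) = 174*(1 + 174 + 8*sqrt(6)) - (2/9 + (7/36)*(-32)) = 174*(175 + 8*sqrt(6)) - (2/9 - 56/9) = (30450 + 1392*sqrt(6)) - 1*(-6) = (30450 + 1392*sqrt(6)) + 6 = 30456 + 1392*sqrt(6)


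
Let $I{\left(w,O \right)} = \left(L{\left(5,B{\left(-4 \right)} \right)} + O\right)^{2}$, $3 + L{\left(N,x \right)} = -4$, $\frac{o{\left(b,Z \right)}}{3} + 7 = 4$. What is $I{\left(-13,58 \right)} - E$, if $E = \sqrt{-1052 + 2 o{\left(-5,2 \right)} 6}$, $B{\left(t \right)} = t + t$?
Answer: $2601 - 2 i \sqrt{290} \approx 2601.0 - 34.059 i$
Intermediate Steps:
$B{\left(t \right)} = 2 t$
$o{\left(b,Z \right)} = -9$ ($o{\left(b,Z \right)} = -21 + 3 \cdot 4 = -21 + 12 = -9$)
$L{\left(N,x \right)} = -7$ ($L{\left(N,x \right)} = -3 - 4 = -7$)
$I{\left(w,O \right)} = \left(-7 + O\right)^{2}$
$E = 2 i \sqrt{290}$ ($E = \sqrt{-1052 + 2 \left(-9\right) 6} = \sqrt{-1052 - 108} = \sqrt{-1160} = 2 i \sqrt{290} \approx 34.059 i$)
$I{\left(-13,58 \right)} - E = \left(-7 + 58\right)^{2} - 2 i \sqrt{290} = 51^{2} - 2 i \sqrt{290} = 2601 - 2 i \sqrt{290}$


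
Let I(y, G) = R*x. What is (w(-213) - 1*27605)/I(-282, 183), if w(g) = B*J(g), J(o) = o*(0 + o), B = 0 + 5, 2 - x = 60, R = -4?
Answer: 24905/29 ≈ 858.79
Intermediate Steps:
x = -58 (x = 2 - 1*60 = 2 - 60 = -58)
B = 5
I(y, G) = 232 (I(y, G) = -4*(-58) = 232)
J(o) = o² (J(o) = o*o = o²)
w(g) = 5*g²
(w(-213) - 1*27605)/I(-282, 183) = (5*(-213)² - 1*27605)/232 = (5*45369 - 27605)*(1/232) = (226845 - 27605)*(1/232) = 199240*(1/232) = 24905/29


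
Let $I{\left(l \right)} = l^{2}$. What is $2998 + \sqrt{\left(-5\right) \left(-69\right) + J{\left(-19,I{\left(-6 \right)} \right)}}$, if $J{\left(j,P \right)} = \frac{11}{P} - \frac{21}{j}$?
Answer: $2998 + \frac{\sqrt{4501955}}{114} \approx 3016.6$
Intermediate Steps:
$J{\left(j,P \right)} = - \frac{21}{j} + \frac{11}{P}$
$2998 + \sqrt{\left(-5\right) \left(-69\right) + J{\left(-19,I{\left(-6 \right)} \right)}} = 2998 + \sqrt{\left(-5\right) \left(-69\right) + \left(- \frac{21}{-19} + \frac{11}{\left(-6\right)^{2}}\right)} = 2998 + \sqrt{345 + \left(\left(-21\right) \left(- \frac{1}{19}\right) + \frac{11}{36}\right)} = 2998 + \sqrt{345 + \left(\frac{21}{19} + 11 \cdot \frac{1}{36}\right)} = 2998 + \sqrt{345 + \left(\frac{21}{19} + \frac{11}{36}\right)} = 2998 + \sqrt{345 + \frac{965}{684}} = 2998 + \sqrt{\frac{236945}{684}} = 2998 + \frac{\sqrt{4501955}}{114}$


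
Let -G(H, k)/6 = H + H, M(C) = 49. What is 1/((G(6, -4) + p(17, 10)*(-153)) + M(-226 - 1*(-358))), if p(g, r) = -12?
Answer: 1/1813 ≈ 0.00055157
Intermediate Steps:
G(H, k) = -12*H (G(H, k) = -6*(H + H) = -12*H)
1/((G(6, -4) + p(17, 10)*(-153)) + M(-226 - 1*(-358))) = 1/((-12*6 - 12*(-153)) + 49) = 1/((-72 + 1836) + 49) = 1/(1764 + 49) = 1/1813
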